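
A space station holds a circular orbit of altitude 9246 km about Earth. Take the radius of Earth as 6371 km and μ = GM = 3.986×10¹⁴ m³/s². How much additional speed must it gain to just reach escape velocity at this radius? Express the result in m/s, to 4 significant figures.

Δv ≈ 2093 m/s

r = 6371 + 9246 = 15617 km = 1.5617×10⁷ m.
Circular speed v_c = √(μ/r) = 5052 m/s.
Escape speed v_esc = √(2μ/r) = √2 × v_c = 7145 m/s.
Δv = v_esc − v_c = 2093 m/s.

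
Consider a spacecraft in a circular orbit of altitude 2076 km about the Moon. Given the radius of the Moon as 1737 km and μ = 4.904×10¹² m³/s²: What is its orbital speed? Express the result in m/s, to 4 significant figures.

r = 1737 + 2076 = 3813.0 km = 3.8130×10⁶ m.
For a circular orbit v = √(μ/r) = √(4.904×10¹² / 3.813×10⁶) = √(1.286×10⁶) = 1134 m/s.

v ≈ 1134 m/s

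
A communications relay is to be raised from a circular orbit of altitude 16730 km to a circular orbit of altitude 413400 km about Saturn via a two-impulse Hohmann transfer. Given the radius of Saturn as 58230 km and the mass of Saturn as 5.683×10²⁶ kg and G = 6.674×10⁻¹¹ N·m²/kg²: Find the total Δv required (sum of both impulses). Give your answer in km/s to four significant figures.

Δv_total ≈ 11.33 km/s

μ = GM = 6.674×10⁻¹¹ × 5.683×10²⁶ = 3.793×10¹⁶ m³/s².
r₁ = 58230 + 16730 = 74960 km = 7.4960×10⁷ m.
r₂ = 58230 + 413400 = 471630 km = 4.7163×10⁸ m.
Transfer ellipse a_t = (r₁ + r₂)/2 = 2.733×10⁸ m.
At r₁: circular v_c1 = √(μ/r₁) = 22490 m/s; transfer-perikrone v_p = √[μ(2/r₁ − 1/a_t)] = 29550 m/s.
Δv₁ = v_p − v_c1 = 7056 m/s.
At r₂: circular v_c2 = √(μ/r₂) = 8968 m/s; transfer-apokrone v_a = √[μ(2/r₂ − 1/a_t)] = 4697 m/s.
Δv₂ = v_c2 − v_a = 4271 m/s.
Total Δv = Δv₁ + Δv₂ = 11330 m/s = 11.33 km/s.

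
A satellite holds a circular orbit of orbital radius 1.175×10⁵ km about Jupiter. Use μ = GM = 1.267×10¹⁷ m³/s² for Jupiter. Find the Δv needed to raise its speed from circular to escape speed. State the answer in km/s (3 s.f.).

Δv ≈ 13.6 km/s

r = 1.175×10⁵ km = 1.175×10⁸ m.
Circular speed v_c = √(μ/r) = 32840 m/s.
Escape speed v_esc = √(2μ/r) = √2 × v_c = 46440 m/s.
Δv = v_esc − v_c = 13600 m/s = 13.60 km/s.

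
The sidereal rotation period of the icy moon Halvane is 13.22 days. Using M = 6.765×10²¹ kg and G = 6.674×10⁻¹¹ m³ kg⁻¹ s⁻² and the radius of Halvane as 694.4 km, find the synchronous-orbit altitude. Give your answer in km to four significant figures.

μ = GM = 6.674×10⁻¹¹ × 6.765×10²¹ = 4.515×10¹¹ m³/s².
T = 13.22 days = 1.142×10⁶ s.
A synchronous orbit has period T, so by Kepler's third law a = (μT²/4π²)^(1/3).
μT²/4π² = 4.515×10¹¹ × (1.142×10⁶)² / 39.48 = 1.492×10²² m³.
a = 2.462×10⁷ m = 24618 km.
Altitude h = a − R = 24618 − 694.4 = 23924 km.

h_sync ≈ 23920 km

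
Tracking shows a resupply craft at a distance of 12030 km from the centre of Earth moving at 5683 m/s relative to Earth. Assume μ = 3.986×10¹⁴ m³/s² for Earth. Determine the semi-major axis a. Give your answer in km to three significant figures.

a ≈ 11700 km

r = 1.203×10⁷ m.
Specific orbital energy ε = v²/2 − μ/r = (5683)²/2 − 3.986×10¹⁴/1.203×10⁷ = -1.699×10⁷ J/kg.
Since ε = −μ/(2a), a = −μ/(2ε) = 1.173×10⁷ m = 11733 km.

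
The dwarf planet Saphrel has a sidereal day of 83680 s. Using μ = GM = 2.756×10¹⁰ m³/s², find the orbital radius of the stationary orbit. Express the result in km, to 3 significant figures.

r_sync ≈ 1700 km

A synchronous orbit has period T, so by Kepler's third law a = (μT²/4π²)^(1/3).
μT²/4π² = 2.756×10¹⁰ × (8.368×10⁴)² / 39.48 = 4.888×10¹⁸ m³.
a = 1.697×10⁶ m = 1697.2 km.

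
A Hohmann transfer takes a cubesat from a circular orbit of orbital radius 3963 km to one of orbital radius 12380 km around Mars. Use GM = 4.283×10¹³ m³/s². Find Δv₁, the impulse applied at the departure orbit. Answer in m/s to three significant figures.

r₁ = 3963 km = 3.963×10⁶ m.
r₂ = 12380 km = 1.238×10⁷ m.
Transfer ellipse a_t = (r₁ + r₂)/2 = 8.172×10⁶ m.
At r₁: circular v_c1 = √(μ/r₁) = 3287 m/s; transfer-periapsis v_p = √[μ(2/r₁ − 1/a_t)] = 4046 m/s.
Δv₁ = v_p − v_c1 = 759.0 m/s.

Δv ≈ 759 m/s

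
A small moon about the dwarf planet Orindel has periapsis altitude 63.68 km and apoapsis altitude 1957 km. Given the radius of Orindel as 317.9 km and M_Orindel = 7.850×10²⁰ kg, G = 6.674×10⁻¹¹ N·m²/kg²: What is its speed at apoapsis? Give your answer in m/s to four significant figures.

μ = GM = 6.674×10⁻¹¹ × 7.850×10²⁰ = 5.239×10¹⁰ m³/s².
r_p = 317.9 + 63.68 = 381.58 km = 3.8158×10⁵ m.
r_a = 317.9 + 1957 = 2274.9 km = 2.2749×10⁶ m.
Semi-major axis a = (r_p + r_a)/2 = 1328.2 km = 1.328×10⁶ m.
Vis-viva: v² = μ(2/r − 1/a) = 5.239×10¹⁰ × (8.792×10⁻⁷ − 7.529×10⁻⁷) = 6.616×10³ m²/s².
v = 81.34 m/s.

v ≈ 81.34 m/s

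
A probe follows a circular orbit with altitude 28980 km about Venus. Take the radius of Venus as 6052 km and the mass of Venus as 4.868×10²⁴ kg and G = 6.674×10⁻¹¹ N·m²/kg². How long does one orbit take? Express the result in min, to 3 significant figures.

T ≈ 1200 min

μ = GM = 6.674×10⁻¹¹ × 4.868×10²⁴ = 3.249×10¹⁴ m³/s².
r = 6052 + 28980 = 35032 km = 3.5032×10⁷ m.
Kepler's third law: T = 2π√(r³/μ) = 2π√((3.503×10⁷)³ / 3.249×10¹⁴).
r³/μ = 1.323×10⁸ s², so T = 2π × 1.150×10⁴ = 7.228×10⁴ s.
Converting: 7.228×10⁴ s ÷ 60.00 = 1205 min.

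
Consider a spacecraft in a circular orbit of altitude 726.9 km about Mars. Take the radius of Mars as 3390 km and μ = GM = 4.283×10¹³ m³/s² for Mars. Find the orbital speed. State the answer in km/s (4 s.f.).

r = 3390 + 726.9 = 4116.9 km = 4.1169×10⁶ m.
For a circular orbit v = √(μ/r) = √(4.283×10¹³ / 4.117×10⁶) = √(1.040×10⁷) = 3225 m/s.
That is 3.225 km/s.

v ≈ 3.225 km/s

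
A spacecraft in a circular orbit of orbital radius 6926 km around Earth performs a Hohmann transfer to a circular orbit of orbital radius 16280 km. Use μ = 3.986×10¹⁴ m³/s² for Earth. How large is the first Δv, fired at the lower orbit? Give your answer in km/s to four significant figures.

Δv ≈ 1.400 km/s

r₁ = 6926 km = 6.926×10⁶ m.
r₂ = 16280 km = 1.628×10⁷ m.
Transfer ellipse a_t = (r₁ + r₂)/2 = 1.160×10⁷ m.
At r₁: circular v_c1 = √(μ/r₁) = 7586 m/s; transfer-perigee v_p = √[μ(2/r₁ − 1/a_t)] = 8986 m/s.
Δv₁ = v_p − v_c1 = 1400 m/s.
= 1.400 km/s.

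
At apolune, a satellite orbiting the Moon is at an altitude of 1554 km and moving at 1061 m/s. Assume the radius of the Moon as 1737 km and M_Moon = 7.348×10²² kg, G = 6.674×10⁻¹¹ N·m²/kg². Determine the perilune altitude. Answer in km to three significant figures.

μ = GM = 6.674×10⁻¹¹ × 7.348×10²² = 4.904×10¹² m³/s².
r_a = 1737 + 1554 = 3291.0 km = 3.291×10⁶ m.
Specific energy ε = v²/2 − μ/r = -9.273×10⁵ J/kg, so a = −μ/(2ε) = 2.644×10⁶ m.
The apsides satisfy r_p + r_a = 2a, so the perilune radius is 2a − r_a = 1.998×10⁶ m = 1997.6 km.
Perilune altitude = 1997.6 − 1737 = 260.64 km.

perilune altitude ≈ 261 km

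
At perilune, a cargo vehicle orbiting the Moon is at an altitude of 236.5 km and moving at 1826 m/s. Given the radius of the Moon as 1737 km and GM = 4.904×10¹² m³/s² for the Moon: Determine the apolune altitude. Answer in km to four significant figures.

apolune altitude ≈ 2286 km

r_p = 1737 + 236.5 = 1973.5 km = 1.974×10⁶ m.
Specific energy ε = v²/2 − μ/r = -8.178×10⁵ J/kg, so a = −μ/(2ε) = 2.998×10⁶ m.
The apsides satisfy r_p + r_a = 2a, so the apolune radius is 2a − r_p = 4.023×10⁶ m = 4023.2 km.
Apolune altitude = 4023.2 − 1737 = 2286.2 km.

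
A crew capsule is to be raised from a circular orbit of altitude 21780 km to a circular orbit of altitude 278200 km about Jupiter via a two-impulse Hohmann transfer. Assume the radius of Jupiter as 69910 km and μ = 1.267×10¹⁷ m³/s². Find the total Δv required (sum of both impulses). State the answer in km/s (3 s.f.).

r₁ = 69910 + 21780 = 91690 km = 9.1690×10⁷ m.
r₂ = 69910 + 278200 = 348110 km = 3.4811×10⁸ m.
Transfer ellipse a_t = (r₁ + r₂)/2 = 2.199×10⁸ m.
At r₁: circular v_c1 = √(μ/r₁) = 37170 m/s; transfer-perijove v_p = √[μ(2/r₁ − 1/a_t)] = 46770 m/s.
Δv₁ = v_p − v_c1 = 9598 m/s.
At r₂: circular v_c2 = √(μ/r₂) = 19080 m/s; transfer-apojove v_a = √[μ(2/r₂ − 1/a_t)] = 12320 m/s.
Δv₂ = v_c2 − v_a = 6759 m/s.
Total Δv = Δv₁ + Δv₂ = 16360 m/s = 16.36 km/s.

Δv_total ≈ 16.4 km/s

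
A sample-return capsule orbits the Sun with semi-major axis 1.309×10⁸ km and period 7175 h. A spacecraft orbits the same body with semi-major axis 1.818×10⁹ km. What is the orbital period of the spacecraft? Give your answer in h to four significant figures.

T₂ ≈ 3.714×10⁵ h

Kepler's third law: T² ∝ a³, so T₂ = T₁ (a₂/a₁)^(3/2).
a₂/a₁ = 13.89, (a₂/a₁)^(3/2) = 51.76.
T₂ = 7175 × 51.76 = 3.714×10⁵ h.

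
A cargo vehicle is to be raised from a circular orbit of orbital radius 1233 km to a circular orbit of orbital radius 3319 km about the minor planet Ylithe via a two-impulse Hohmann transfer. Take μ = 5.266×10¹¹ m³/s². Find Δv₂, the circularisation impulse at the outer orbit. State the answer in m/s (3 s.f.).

Δv ≈ 105 m/s

r₁ = 1233 km = 1.233×10⁶ m.
r₂ = 3319 km = 3.319×10⁶ m.
Transfer ellipse a_t = (r₁ + r₂)/2 = 2.276×10⁶ m.
At r₁: circular v_c1 = √(μ/r₁) = 653.5 m/s; transfer-periapsis v_p = √[μ(2/r₁ − 1/a_t)] = 789.2 m/s.
At r₂: circular v_c2 = √(μ/r₂) = 398.3 m/s; transfer-apoapsis v_a = √[μ(2/r₂ − 1/a_t)] = 293.2 m/s.
Δv₂ = v_c2 − v_a = 105.1 m/s.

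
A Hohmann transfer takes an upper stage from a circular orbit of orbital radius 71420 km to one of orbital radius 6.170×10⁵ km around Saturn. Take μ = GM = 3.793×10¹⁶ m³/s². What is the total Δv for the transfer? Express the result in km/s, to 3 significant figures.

Δv_total ≈ 12.1 km/s

r₁ = 71420 km = 7.142×10⁷ m.
r₂ = 6.170×10⁵ km = 6.170×10⁸ m.
Transfer ellipse a_t = (r₁ + r₂)/2 = 3.442×10⁸ m.
At r₁: circular v_c1 = √(μ/r₁) = 23050 m/s; transfer-perikrone v_p = √[μ(2/r₁ − 1/a_t)] = 30850 m/s.
Δv₁ = v_p − v_c1 = 7809 m/s.
At r₂: circular v_c2 = √(μ/r₂) = 7841 m/s; transfer-apokrone v_a = √[μ(2/r₂ − 1/a_t)] = 3571 m/s.
Δv₂ = v_c2 − v_a = 4269 m/s.
Total Δv = Δv₁ + Δv₂ = 12080 m/s = 12.08 km/s.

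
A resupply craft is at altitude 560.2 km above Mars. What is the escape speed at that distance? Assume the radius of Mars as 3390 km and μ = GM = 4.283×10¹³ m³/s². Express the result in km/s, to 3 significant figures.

r = 3390 + 560.2 = 3950.2 km = 3.9502×10⁶ m.
Escape speed v_esc = √(2μ/r) = √(2 × 4.283×10¹³ / 3.950×10⁶) = √(2.168×10⁷) = 4657 m/s.
= 4.657 km/s.

v_esc ≈ 4.66 km/s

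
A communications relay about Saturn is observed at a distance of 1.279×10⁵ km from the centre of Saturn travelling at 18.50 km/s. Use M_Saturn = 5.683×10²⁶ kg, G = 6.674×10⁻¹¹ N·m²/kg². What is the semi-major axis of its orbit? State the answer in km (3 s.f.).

a ≈ 1.51×10⁵ km

μ = GM = 6.674×10⁻¹¹ × 5.683×10²⁶ = 3.793×10¹⁶ m³/s².
r = 1.279×10⁸ m.
Vis-viva rearranged: 1/a = 2/r − v²/μ = 1.564×10⁻⁸ − 9.024×10⁻⁹ = 6.614×10⁻⁹ m⁻¹.
a = 1.512×10⁸ m = 1.5120×10⁵ km.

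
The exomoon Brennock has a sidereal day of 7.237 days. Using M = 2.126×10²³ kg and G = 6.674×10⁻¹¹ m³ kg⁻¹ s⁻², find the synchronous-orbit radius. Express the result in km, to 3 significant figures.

μ = GM = 6.674×10⁻¹¹ × 2.126×10²³ = 1.419×10¹³ m³/s².
T = 7.237 days = 6.253×10⁵ s.
A synchronous orbit has period T, so by Kepler's third law a = (μT²/4π²)^(1/3).
μT²/4π² = 1.419×10¹³ × (6.253×10⁵)² / 39.48 = 1.405×10²³ m³.
a = 5.199×10⁷ m = 51989 km.

r_sync ≈ 52000 km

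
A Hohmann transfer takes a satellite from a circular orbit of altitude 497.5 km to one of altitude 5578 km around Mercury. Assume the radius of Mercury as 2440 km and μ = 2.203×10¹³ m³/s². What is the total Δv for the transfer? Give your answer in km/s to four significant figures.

r₁ = 2440 + 497.5 = 2937.5 km = 2.9375×10⁶ m.
r₂ = 2440 + 5578 = 8018.0 km = 8.0180×10⁶ m.
Transfer ellipse a_t = (r₁ + r₂)/2 = 5.478×10⁶ m.
At r₁: circular v_c1 = √(μ/r₁) = 2739 m/s; transfer-periherm v_p = √[μ(2/r₁ − 1/a_t)] = 3313 m/s.
Δv₁ = v_p − v_c1 = 574.7 m/s.
At r₂: circular v_c2 = √(μ/r₂) = 1658 m/s; transfer-apoherm v_a = √[μ(2/r₂ − 1/a_t)] = 1214 m/s.
Δv₂ = v_c2 − v_a = 443.7 m/s.
Total Δv = Δv₁ + Δv₂ = 1018 m/s = 1.018 km/s.

Δv_total ≈ 1.018 km/s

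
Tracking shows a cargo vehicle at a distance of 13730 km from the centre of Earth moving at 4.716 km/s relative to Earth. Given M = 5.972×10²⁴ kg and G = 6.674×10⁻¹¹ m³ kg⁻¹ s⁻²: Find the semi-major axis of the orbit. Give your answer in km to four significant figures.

μ = GM = 6.674×10⁻¹¹ × 5.972×10²⁴ = 3.986×10¹⁴ m³/s².
r = 1.373×10⁷ m.
Specific orbital energy ε = v²/2 − μ/r = (4716)²/2 − 3.986×10¹⁴/1.373×10⁷ = -1.791×10⁷ J/kg.
Since ε = −μ/(2a), a = −μ/(2ε) = 1.113×10⁷ m = 11128 km.

a ≈ 11130 km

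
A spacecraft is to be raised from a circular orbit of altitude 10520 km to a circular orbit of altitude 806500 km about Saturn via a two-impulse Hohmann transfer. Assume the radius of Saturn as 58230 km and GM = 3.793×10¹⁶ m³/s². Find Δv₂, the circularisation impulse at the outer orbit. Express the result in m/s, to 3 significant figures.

r₁ = 58230 + 10520 = 68750 km = 6.8750×10⁷ m.
r₂ = 58230 + 806500 = 864730 km = 8.6473×10⁸ m.
Transfer ellipse a_t = (r₁ + r₂)/2 = 4.667×10⁸ m.
At r₁: circular v_c1 = √(μ/r₁) = 23490 m/s; transfer-perikrone v_p = √[μ(2/r₁ − 1/a_t)] = 31970 m/s.
At r₂: circular v_c2 = √(μ/r₂) = 6623 m/s; transfer-apokrone v_a = √[μ(2/r₂ − 1/a_t)] = 2542 m/s.
Δv₂ = v_c2 − v_a = 4081 m/s.

Δv ≈ 4080 m/s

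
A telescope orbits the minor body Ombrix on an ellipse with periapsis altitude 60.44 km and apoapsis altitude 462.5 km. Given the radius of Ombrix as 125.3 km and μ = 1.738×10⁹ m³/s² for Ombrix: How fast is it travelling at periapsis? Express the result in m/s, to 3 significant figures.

v ≈ 119 m/s

r_p = 125.3 + 60.44 = 185.74 km = 1.8574×10⁵ m.
r_a = 125.3 + 462.5 = 587.80 km = 5.8780×10⁵ m.
Semi-major axis a = (r_p + r_a)/2 = 386.77 km = 3.868×10⁵ m.
Vis-viva: v² = μ(2/r − 1/a) = 1.738×10⁹ × (1.077×10⁻⁵ − 2.586×10⁻⁶) = 1.422×10⁴ m²/s².
v = 119.3 m/s.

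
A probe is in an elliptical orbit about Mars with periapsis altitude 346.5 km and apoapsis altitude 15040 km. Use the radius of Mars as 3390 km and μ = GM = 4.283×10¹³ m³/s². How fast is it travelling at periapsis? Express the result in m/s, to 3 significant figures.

v ≈ 4370 m/s

r_p = 3390 + 346.5 = 3736.5 km = 3.7365×10⁶ m.
r_a = 3390 + 15040 = 18430 km = 1.8430×10⁷ m.
Semi-major axis a = (r_p + r_a)/2 = 11083 km = 1.108×10⁷ m.
Vis-viva: v² = μ(2/r − 1/a) = 4.283×10¹³ × (5.353×10⁻⁷ − 9.023×10⁻⁸) = 1.906×10⁷ m²/s².
v = 4366 m/s.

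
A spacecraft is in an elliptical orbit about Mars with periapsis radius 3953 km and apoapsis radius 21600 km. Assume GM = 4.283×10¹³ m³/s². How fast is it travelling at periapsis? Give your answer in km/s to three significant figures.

Semi-major axis a = (r_p + r_a)/2 = 12776 km = 1.278×10⁷ m.
Vis-viva: v² = μ(2/r − 1/a) = 4.283×10¹³ × (5.059×10⁻⁷ − 7.827×10⁻⁸) = 1.832×10⁷ m²/s².
v = 4280 m/s = 4.280 km/s.

v ≈ 4.28 km/s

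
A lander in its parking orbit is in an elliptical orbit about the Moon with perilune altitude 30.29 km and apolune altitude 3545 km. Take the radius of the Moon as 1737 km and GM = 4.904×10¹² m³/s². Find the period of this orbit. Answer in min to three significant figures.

r_p = 1737 + 30.29 = 1767.3 km = 1.7673×10⁶ m.
r_a = 1737 + 3545 = 5282.0 km = 5.2820×10⁶ m.
Semi-major axis a = (r_p + r_a)/2 = (1767.3 + 5282.0)/2 = 3524.6 km = 3.525×10⁶ m.
By Kepler's third law T = 2π√(a³/μ) = 2π × 2.988×10³ = 1.877×10⁴ s.
= 312.9 min.

T ≈ 313 min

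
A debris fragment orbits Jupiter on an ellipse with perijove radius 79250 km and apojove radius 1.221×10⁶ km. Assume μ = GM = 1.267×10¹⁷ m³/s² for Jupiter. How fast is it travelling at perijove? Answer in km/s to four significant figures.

v ≈ 54.80 km/s

Semi-major axis a = (r_p + r_a)/2 = 6.5012×10⁵ km = 6.501×10⁸ m.
Vis-viva: v² = μ(2/r − 1/a) = 1.267×10¹⁷ × (2.524×10⁻⁸ − 1.538×10⁻⁹) = 3.003×10⁹ m²/s².
v = 54800 m/s = 54.80 km/s.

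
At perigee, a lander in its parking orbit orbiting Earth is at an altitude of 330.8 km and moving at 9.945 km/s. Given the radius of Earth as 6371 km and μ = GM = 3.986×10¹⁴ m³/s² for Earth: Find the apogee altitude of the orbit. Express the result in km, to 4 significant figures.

apogee altitude ≈ 26690 km

r_p = 6371 + 330.8 = 6701.8 km = 6.702×10⁶ m.
Specific energy ε = v²/2 − μ/r = -1.003×10⁷ J/kg, so a = −μ/(2ε) = 1.988×10⁷ m.
The apsides satisfy r_p + r_a = 2a, so the apogee radius is 2a − r_p = 3.306×10⁷ m = 33059 km.
Apogee altitude = 33059 − 6371 = 26688 km.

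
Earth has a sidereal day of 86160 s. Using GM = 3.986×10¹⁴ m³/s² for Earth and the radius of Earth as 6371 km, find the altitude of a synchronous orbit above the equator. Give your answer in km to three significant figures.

h_sync ≈ 35800 km

A synchronous orbit has period T, so by Kepler's third law a = (μT²/4π²)^(1/3).
μT²/4π² = 3.986×10¹⁴ × (8.616×10⁴)² / 39.48 = 7.495×10²² m³.
a = 4.216×10⁷ m = 42163 km.
Altitude h = a − R = 42163 − 6371 = 35792 km.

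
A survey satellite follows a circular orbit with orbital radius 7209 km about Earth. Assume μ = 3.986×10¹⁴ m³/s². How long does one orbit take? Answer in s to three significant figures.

T ≈ 6090 s

r = 7209 km = 7.209×10⁶ m.
Kepler's third law: T = 2π√(r³/μ) = 2π√((7.209×10⁶)³ / 3.986×10¹⁴).
r³/μ = 9.399×10⁵ s², so T = 2π × 9.695×10² = 6.091×10³ s.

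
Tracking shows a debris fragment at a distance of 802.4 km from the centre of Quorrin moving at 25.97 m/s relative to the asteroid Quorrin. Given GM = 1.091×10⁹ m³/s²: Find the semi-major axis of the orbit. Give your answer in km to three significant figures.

r = 8.024×10⁵ m.
Specific orbital energy ε = v²/2 − μ/r = (25.97)²/2 − 1.091×10⁹/8.024×10⁵ = -1.022×10³ J/kg.
Since ε = −μ/(2a), a = −μ/(2ε) = 5.335×10⁵ m = 533.52 km.

a ≈ 534 km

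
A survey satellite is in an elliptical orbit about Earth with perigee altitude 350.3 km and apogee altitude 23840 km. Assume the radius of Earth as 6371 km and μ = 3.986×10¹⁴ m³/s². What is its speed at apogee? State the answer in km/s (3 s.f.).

v ≈ 2.19 km/s

r_p = 6371 + 350.3 = 6721.3 km = 6.7213×10⁶ m.
r_a = 6371 + 23840 = 30211 km = 3.0211×10⁷ m.
Semi-major axis a = (r_p + r_a)/2 = 18466 km = 1.847×10⁷ m.
Vis-viva: v² = μ(2/r − 1/a) = 3.986×10¹⁴ × (6.620×10⁻⁸ − 5.415×10⁻⁸) = 4.802×10⁶ m²/s².
v = 2191 m/s = 2.191 km/s.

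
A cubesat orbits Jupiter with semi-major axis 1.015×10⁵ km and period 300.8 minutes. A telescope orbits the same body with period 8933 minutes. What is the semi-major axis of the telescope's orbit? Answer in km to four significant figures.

Kepler's third law: a³ ∝ T², so a₂ = a₁ (T₂/T₁)^(2/3).
T₂/T₁ = 29.70, (T₂/T₁)^(2/3) = 9.590.
a₂ = 1.015×10⁵ × 9.590 = 9.734×10⁵ km.

a₂ ≈ 9.734×10⁵ km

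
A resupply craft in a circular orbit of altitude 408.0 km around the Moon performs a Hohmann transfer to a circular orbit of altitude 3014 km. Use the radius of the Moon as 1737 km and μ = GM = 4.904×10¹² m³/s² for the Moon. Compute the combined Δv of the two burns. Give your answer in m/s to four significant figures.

r₁ = 1737 + 408.0 = 2145.0 km = 2.1450×10⁶ m.
r₂ = 1737 + 3014 = 4751.0 km = 4.7510×10⁶ m.
Transfer ellipse a_t = (r₁ + r₂)/2 = 3.448×10⁶ m.
At r₁: circular v_c1 = √(μ/r₁) = 1512 m/s; transfer-perilune v_p = √[μ(2/r₁ − 1/a_t)] = 1775 m/s.
Δv₁ = v_p − v_c1 = 262.9 m/s.
At r₂: circular v_c2 = √(μ/r₂) = 1016 m/s; transfer-apolune v_a = √[μ(2/r₂ − 1/a_t)] = 801.3 m/s.
Δv₂ = v_c2 − v_a = 214.6 m/s.
Total Δv = Δv₁ + Δv₂ = 477.5 m/s.

Δv_total ≈ 477.5 m/s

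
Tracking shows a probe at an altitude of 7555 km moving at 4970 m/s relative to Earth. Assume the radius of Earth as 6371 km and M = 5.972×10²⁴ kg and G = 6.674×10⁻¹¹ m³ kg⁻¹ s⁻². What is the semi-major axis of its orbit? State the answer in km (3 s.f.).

a ≈ 12200 km

μ = GM = 6.674×10⁻¹¹ × 5.972×10²⁴ = 3.986×10¹⁴ m³/s².
r = 6371 + 7555 = 13926 km = 1.393×10⁷ m.
Vis-viva rearranged: 1/a = 2/r − v²/μ = 1.436×10⁻⁷ − 6.197×10⁻⁸ = 8.164×10⁻⁸ m⁻¹.
a = 1.225×10⁷ m = 12249 km.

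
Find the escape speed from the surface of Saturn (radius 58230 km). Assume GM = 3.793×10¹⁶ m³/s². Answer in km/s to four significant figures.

v_esc ≈ 36.09 km/s

r = R = 5.823×10⁷ m.
Escape speed v_esc = √(2μ/r) = √(2 × 3.793×10¹⁶ / 5.823×10⁷) = √(1.303×10⁹) = 36090 m/s.
= 36.09 km/s.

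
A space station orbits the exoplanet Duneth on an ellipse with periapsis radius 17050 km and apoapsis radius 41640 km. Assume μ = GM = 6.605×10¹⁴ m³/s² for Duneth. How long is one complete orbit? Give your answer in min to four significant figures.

T ≈ 647.7 min

Semi-major axis a = (r_p + r_a)/2 = (17050 + 41640)/2 = 29345 km = 2.934×10⁷ m.
By Kepler's third law T = 2π√(a³/μ) = 2π × 6.185×10³ = 3.886×10⁴ s.
= 647.7 min.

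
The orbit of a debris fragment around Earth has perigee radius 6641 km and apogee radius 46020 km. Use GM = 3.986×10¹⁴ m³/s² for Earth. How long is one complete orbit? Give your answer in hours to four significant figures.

T ≈ 11.81 hours

Semi-major axis a = (r_p + r_a)/2 = (6641.0 + 46020)/2 = 26330 km = 2.633×10⁷ m.
By Kepler's third law T = 2π√(a³/μ) = 2π × 6.767×10³ = 4.252×10⁴ s.
= 11.81 hours.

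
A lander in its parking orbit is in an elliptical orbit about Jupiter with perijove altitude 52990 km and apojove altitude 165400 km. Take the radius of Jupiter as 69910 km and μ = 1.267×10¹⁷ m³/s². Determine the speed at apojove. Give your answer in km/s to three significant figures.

r_p = 69910 + 52990 = 122900 km = 1.2290×10⁸ m.
r_a = 69910 + 165400 = 235310 km = 2.3531×10⁸ m.
Semi-major axis a = (r_p + r_a)/2 = 1.7910×10⁵ km = 1.791×10⁸ m.
Vis-viva: v² = μ(2/r − 1/a) = 1.267×10¹⁷ × (8.499×10⁻⁹ − 5.583×10⁻⁹) = 3.695×10⁸ m²/s².
v = 19220 m/s = 19.22 km/s.

v ≈ 19.2 km/s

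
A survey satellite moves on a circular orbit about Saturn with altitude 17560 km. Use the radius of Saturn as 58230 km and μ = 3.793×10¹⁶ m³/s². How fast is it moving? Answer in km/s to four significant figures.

v ≈ 22.37 km/s

r = 58230 + 17560 = 75790 km = 7.5790×10⁷ m.
For a circular orbit v = √(μ/r) = √(3.793×10¹⁶ / 7.579×10⁷) = √(5.005×10⁸) = 22370 m/s.
That is 22.37 km/s.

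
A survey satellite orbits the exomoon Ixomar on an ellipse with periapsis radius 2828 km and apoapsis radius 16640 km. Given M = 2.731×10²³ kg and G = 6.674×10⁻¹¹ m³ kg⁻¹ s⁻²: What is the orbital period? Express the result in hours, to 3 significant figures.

μ = GM = 6.674×10⁻¹¹ × 2.731×10²³ = 1.823×10¹³ m³/s².
Semi-major axis a = (r_p + r_a)/2 = (2828.0 + 16640)/2 = 9734.0 km = 9.734×10⁶ m.
By Kepler's third law T = 2π√(a³/μ) = 2π × 7.113×10³ = 4.470×10⁴ s.
= 12.42 hours.

T ≈ 12.4 hours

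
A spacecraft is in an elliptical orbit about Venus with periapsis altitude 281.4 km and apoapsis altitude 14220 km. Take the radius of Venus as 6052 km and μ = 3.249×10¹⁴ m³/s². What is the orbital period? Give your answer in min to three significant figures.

T ≈ 282 min

r_p = 6052 + 281.4 = 6333.4 km = 6.3334×10⁶ m.
r_a = 6052 + 14220 = 20272 km = 2.0272×10⁷ m.
Semi-major axis a = (r_p + r_a)/2 = (6333.4 + 20272)/2 = 13303 km = 1.330×10⁷ m.
By Kepler's third law T = 2π√(a³/μ) = 2π × 2.692×10³ = 1.691×10⁴ s.
= 281.9 min.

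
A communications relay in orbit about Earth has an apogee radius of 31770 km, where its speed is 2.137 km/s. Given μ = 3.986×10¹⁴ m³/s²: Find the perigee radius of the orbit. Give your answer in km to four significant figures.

r_a = 3.177×10⁷ m.
Specific energy ε = v²/2 − μ/r = -1.026×10⁷ J/kg, so a = −μ/(2ε) = 1.942×10⁷ m.
The apsides satisfy r_p + r_a = 2a, so the perigee radius is 2a − r_a = 7.068×10⁶ m = 7068.4 km.

perigee radius ≈ 7068 km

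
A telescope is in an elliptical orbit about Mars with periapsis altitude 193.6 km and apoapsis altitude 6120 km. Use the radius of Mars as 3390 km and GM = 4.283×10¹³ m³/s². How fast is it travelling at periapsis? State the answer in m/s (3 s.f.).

r_p = 3390 + 193.6 = 3583.6 km = 3.5836×10⁶ m.
r_a = 3390 + 6120 = 9510.0 km = 9.5100×10⁶ m.
Semi-major axis a = (r_p + r_a)/2 = 6546.8 km = 6.547×10⁶ m.
Vis-viva: v² = μ(2/r − 1/a) = 4.283×10¹³ × (5.581×10⁻⁷ − 1.527×10⁻⁷) = 1.736×10⁷ m²/s².
v = 4167 m/s.

v ≈ 4170 m/s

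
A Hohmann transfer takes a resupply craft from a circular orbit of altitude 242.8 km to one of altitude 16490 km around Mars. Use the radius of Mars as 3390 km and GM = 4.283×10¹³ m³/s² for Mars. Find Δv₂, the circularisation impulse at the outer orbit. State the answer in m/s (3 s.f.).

r₁ = 3390 + 242.8 = 3632.8 km = 3.6328×10⁶ m.
r₂ = 3390 + 16490 = 19880 km = 1.9880×10⁷ m.
Transfer ellipse a_t = (r₁ + r₂)/2 = 1.176×10⁷ m.
At r₁: circular v_c1 = √(μ/r₁) = 3434 m/s; transfer-periapsis v_p = √[μ(2/r₁ − 1/a_t)] = 4465 m/s.
At r₂: circular v_c2 = √(μ/r₂) = 1468 m/s; transfer-apoapsis v_a = √[μ(2/r₂ − 1/a_t)] = 815.9 m/s.
Δv₂ = v_c2 − v_a = 651.9 m/s.

Δv ≈ 652 m/s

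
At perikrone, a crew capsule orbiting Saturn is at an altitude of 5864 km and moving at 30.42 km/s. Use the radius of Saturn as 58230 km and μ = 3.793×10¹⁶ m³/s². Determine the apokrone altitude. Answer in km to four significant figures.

apokrone altitude ≈ 1.715×10⁵ km

r_p = 58230 + 5864 = 64094 km = 6.409×10⁷ m.
Specific energy ε = v²/2 − μ/r = -1.291×10⁸ J/kg, so a = −μ/(2ε) = 1.469×10⁸ m.
The apsides satisfy r_p + r_a = 2a, so the apokrone radius is 2a − r_p = 2.297×10⁸ m = 2.2971×10⁵ km.
Apokrone altitude = 2.2971×10⁵ − 58230 = 1.7148×10⁵ km.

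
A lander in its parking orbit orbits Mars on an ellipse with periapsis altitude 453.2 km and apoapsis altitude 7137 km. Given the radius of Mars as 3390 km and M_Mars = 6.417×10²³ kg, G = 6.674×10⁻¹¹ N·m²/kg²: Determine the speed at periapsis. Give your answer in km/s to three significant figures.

μ = GM = 6.674×10⁻¹¹ × 6.417×10²³ = 4.283×10¹³ m³/s².
r_p = 3390 + 453.2 = 3843.2 km = 3.8432×10⁶ m.
r_a = 3390 + 7137 = 10527 km = 1.0527×10⁷ m.
Semi-major axis a = (r_p + r_a)/2 = 7185.1 km = 7.185×10⁶ m.
Vis-viva: v² = μ(2/r − 1/a) = 4.283×10¹³ × (5.204×10⁻⁷ − 1.392×10⁻⁷) = 1.633×10⁷ m²/s².
v = 4041 m/s = 4.041 km/s.

v ≈ 4.04 km/s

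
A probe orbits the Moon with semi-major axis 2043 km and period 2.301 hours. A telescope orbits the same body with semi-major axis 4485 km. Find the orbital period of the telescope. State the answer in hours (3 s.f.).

T₂ ≈ 7.48 hours

Kepler's third law: T² ∝ a³, so T₂ = T₁ (a₂/a₁)^(3/2).
a₂/a₁ = 2.195, (a₂/a₁)^(3/2) = 3.253.
T₂ = 2.301 × 3.253 = 7.484 hours.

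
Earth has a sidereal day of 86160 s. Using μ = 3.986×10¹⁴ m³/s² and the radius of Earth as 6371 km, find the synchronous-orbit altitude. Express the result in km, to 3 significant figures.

A synchronous orbit has period T, so by Kepler's third law a = (μT²/4π²)^(1/3).
μT²/4π² = 3.986×10¹⁴ × (8.616×10⁴)² / 39.48 = 7.495×10²² m³.
a = 4.216×10⁷ m = 42163 km.
Altitude h = a − R = 42163 − 6371 = 35792 km.

h_sync ≈ 35800 km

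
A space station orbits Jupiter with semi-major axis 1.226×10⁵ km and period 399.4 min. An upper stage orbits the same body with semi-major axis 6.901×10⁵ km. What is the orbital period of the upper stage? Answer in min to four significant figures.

Kepler's third law: T² ∝ a³, so T₂ = T₁ (a₂/a₁)^(3/2).
a₂/a₁ = 5.629, (a₂/a₁)^(3/2) = 13.35.
T₂ = 399.4 × 13.35 = 5334 min.

T₂ ≈ 5334 min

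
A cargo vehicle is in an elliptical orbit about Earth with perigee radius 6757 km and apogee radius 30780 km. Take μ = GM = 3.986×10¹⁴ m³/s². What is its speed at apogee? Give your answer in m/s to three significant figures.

Semi-major axis a = (r_p + r_a)/2 = 18768 km = 1.877×10⁷ m.
Vis-viva: v² = μ(2/r − 1/a) = 3.986×10¹⁴ × (6.498×10⁻⁸ − 5.328×10⁻⁸) = 4.662×10⁶ m²/s².
v = 2159 m/s.

v ≈ 2160 m/s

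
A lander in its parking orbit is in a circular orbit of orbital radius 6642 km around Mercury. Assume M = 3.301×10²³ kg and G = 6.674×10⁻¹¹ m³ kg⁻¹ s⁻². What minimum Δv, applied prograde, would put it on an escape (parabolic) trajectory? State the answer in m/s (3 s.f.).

μ = GM = 6.674×10⁻¹¹ × 3.301×10²³ = 2.203×10¹³ m³/s².
r = 6642 km = 6.642×10⁶ m.
Circular speed v_c = √(μ/r) = 1821 m/s.
Escape speed v_esc = √(2μ/r) = √2 × v_c = 2576 m/s.
Δv = v_esc − v_c = 754.4 m/s.

Δv ≈ 754 m/s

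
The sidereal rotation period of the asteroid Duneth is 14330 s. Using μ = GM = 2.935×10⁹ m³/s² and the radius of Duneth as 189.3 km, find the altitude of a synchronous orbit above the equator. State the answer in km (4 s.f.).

A synchronous orbit has period T, so by Kepler's third law a = (μT²/4π²)^(1/3).
μT²/4π² = 2.935×10⁹ × (1.433×10⁴)² / 39.48 = 1.527×10¹⁶ m³.
a = 2.481×10⁵ m = 248.07 km.
Altitude h = a − R = 248.07 − 189.3 = 58.773 km.

h_sync ≈ 58.77 km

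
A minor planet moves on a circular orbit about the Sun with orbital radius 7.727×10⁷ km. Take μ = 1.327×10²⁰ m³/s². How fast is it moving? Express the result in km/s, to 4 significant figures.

v ≈ 41.44 km/s

r = 7.727×10⁷ km = 7.727×10¹⁰ m.
For a circular orbit v = √(μ/r) = √(1.327×10²⁰ / 7.727×10¹⁰) = √(1.717×10⁹) = 41440 m/s.
That is 41.44 km/s.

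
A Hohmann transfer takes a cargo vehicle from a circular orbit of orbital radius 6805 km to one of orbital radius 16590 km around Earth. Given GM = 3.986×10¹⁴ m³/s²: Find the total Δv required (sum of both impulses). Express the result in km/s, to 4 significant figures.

r₁ = 6805 km = 6.805×10⁶ m.
r₂ = 16590 km = 1.659×10⁷ m.
Transfer ellipse a_t = (r₁ + r₂)/2 = 1.170×10⁷ m.
At r₁: circular v_c1 = √(μ/r₁) = 7653 m/s; transfer-perigee v_p = √[μ(2/r₁ − 1/a_t)] = 9114 m/s.
Δv₁ = v_p − v_c1 = 1461 m/s.
At r₂: circular v_c2 = √(μ/r₂) = 4902 m/s; transfer-apogee v_a = √[μ(2/r₂ − 1/a_t)] = 3739 m/s.
Δv₂ = v_c2 − v_a = 1163 m/s.
Total Δv = Δv₁ + Δv₂ = 2624 m/s = 2.624 km/s.

Δv_total ≈ 2.624 km/s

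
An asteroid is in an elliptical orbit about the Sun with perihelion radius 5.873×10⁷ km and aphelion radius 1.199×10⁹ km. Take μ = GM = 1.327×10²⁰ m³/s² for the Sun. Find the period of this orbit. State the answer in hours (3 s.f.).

Semi-major axis a = (r_p + r_a)/2 = (5.8730×10⁷ + 1.1990×10⁹)/2 = 6.2886×10⁸ km = 6.289×10¹¹ m.
By Kepler's third law T = 2π√(a³/μ) = 2π × 4.329×10⁷ = 2.720×10⁸ s.
= 75560 hours.

T ≈ 75600 hours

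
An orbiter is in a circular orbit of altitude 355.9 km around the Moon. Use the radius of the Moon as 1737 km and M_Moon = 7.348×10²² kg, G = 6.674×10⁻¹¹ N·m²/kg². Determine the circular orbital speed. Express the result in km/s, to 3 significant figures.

v ≈ 1.53 km/s

μ = GM = 6.674×10⁻¹¹ × 7.348×10²² = 4.904×10¹² m³/s².
r = 1737 + 355.9 = 2092.9 km = 2.0929×10⁶ m.
For a circular orbit v = √(μ/r) = √(4.904×10¹² / 2.093×10⁶) = √(2.343×10⁶) = 1531 m/s.
That is 1.531 km/s.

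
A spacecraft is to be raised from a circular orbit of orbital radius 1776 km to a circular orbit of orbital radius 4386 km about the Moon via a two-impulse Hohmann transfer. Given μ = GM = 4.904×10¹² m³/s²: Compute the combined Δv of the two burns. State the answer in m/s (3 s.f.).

r₁ = 1776 km = 1.776×10⁶ m.
r₂ = 4386 km = 4.386×10⁶ m.
Transfer ellipse a_t = (r₁ + r₂)/2 = 3.081×10⁶ m.
At r₁: circular v_c1 = √(μ/r₁) = 1662 m/s; transfer-perilune v_p = √[μ(2/r₁ − 1/a_t)] = 1983 m/s.
Δv₁ = v_p − v_c1 = 320.9 m/s.
At r₂: circular v_c2 = √(μ/r₂) = 1057 m/s; transfer-apolune v_a = √[μ(2/r₂ − 1/a_t)] = 802.8 m/s.
Δv₂ = v_c2 − v_a = 254.6 m/s.
Total Δv = Δv₁ + Δv₂ = 575.5 m/s.

Δv_total ≈ 576 m/s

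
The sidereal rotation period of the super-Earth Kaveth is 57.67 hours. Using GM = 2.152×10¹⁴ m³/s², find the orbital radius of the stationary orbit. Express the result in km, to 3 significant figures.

T = 57.67 hours = 2.076×10⁵ s.
A synchronous orbit has period T, so by Kepler's third law a = (μT²/4π²)^(1/3).
μT²/4π² = 2.152×10¹⁴ × (2.076×10⁵)² / 39.48 = 2.350×10²³ m³.
a = 6.171×10⁷ m = 61706 km.

r_sync ≈ 61700 km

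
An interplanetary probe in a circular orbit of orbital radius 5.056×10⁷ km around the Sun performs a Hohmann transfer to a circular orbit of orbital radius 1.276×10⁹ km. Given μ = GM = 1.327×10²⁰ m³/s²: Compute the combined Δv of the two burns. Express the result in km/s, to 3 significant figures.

r₁ = 5.056×10⁷ km = 5.056×10¹⁰ m.
r₂ = 1.276×10⁹ km = 1.276×10¹² m.
Transfer ellipse a_t = (r₁ + r₂)/2 = 6.633×10¹¹ m.
At r₁: circular v_c1 = √(μ/r₁) = 51230 m/s; transfer-perihelion v_p = √[μ(2/r₁ − 1/a_t)] = 71060 m/s.
Δv₁ = v_p − v_c1 = 19830 m/s.
At r₂: circular v_c2 = √(μ/r₂) = 10200 m/s; transfer-aphelion v_a = √[μ(2/r₂ − 1/a_t)] = 2816 m/s.
Δv₂ = v_c2 − v_a = 7382 m/s.
Total Δv = Δv₁ + Δv₂ = 27210 m/s = 27.21 km/s.

Δv_total ≈ 27.2 km/s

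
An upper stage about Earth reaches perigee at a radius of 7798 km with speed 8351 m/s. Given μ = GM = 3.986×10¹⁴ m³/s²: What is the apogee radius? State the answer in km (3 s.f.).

apogee radius ≈ 16700 km

r_p = 7.798×10⁶ m.
Specific energy ε = v²/2 − μ/r = -1.625×10⁷ J/kg, so a = −μ/(2ε) = 1.227×10⁷ m.
The apsides satisfy r_p + r_a = 2a, so the apogee radius is 2a − r_p = 1.674×10⁷ m = 16737 km.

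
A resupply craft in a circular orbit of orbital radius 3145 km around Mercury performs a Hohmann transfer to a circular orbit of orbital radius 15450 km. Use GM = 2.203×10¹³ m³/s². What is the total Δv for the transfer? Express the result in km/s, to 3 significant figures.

Δv_total ≈ 1.26 km/s

r₁ = 3145 km = 3.145×10⁶ m.
r₂ = 15450 km = 1.545×10⁷ m.
Transfer ellipse a_t = (r₁ + r₂)/2 = 9.298×10⁶ m.
At r₁: circular v_c1 = √(μ/r₁) = 2647 m/s; transfer-periherm v_p = √[μ(2/r₁ − 1/a_t)] = 3412 m/s.
Δv₁ = v_p − v_c1 = 765.1 m/s.
At r₂: circular v_c2 = √(μ/r₂) = 1194 m/s; transfer-apoherm v_a = √[μ(2/r₂ − 1/a_t)] = 694.5 m/s.
Δv₂ = v_c2 − v_a = 499.6 m/s.
Total Δv = Δv₁ + Δv₂ = 1265 m/s = 1.265 km/s.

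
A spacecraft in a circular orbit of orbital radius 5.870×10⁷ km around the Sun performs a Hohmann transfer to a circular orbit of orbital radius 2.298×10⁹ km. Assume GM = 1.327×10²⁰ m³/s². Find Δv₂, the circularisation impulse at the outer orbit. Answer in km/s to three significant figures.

r₁ = 5.870×10⁷ km = 5.870×10¹⁰ m.
r₂ = 2.298×10⁹ km = 2.298×10¹² m.
Transfer ellipse a_t = (r₁ + r₂)/2 = 1.178×10¹² m.
At r₁: circular v_c1 = √(μ/r₁) = 47550 m/s; transfer-perihelion v_p = √[μ(2/r₁ − 1/a_t)] = 66400 m/s.
At r₂: circular v_c2 = √(μ/r₂) = 7599 m/s; transfer-aphelion v_a = √[μ(2/r₂ − 1/a_t)] = 1696 m/s.
Δv₂ = v_c2 − v_a = 5903 m/s.
= 5.903 km/s.

Δv ≈ 5.90 km/s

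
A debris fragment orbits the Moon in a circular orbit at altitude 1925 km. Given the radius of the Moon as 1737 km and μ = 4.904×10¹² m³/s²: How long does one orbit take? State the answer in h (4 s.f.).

T ≈ 5.523 h

r = 1737 + 1925 = 3662.0 km = 3.6620×10⁶ m.
Kepler's third law: T = 2π√(r³/μ) = 2π√((3.662×10⁶)³ / 4.904×10¹²).
r³/μ = 1.001×10⁷ s², so T = 2π × 3.164×10³ = 1.988×10⁴ s.
Converting: 1.988×10⁴ s ÷ 3600 = 5.523 h.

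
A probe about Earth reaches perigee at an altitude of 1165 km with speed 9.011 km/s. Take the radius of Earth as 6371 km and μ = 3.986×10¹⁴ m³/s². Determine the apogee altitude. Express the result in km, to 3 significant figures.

apogee altitude ≈ 18500 km

r_p = 6371 + 1165 = 7536.0 km = 7.536×10⁶ m.
Specific energy ε = v²/2 − μ/r = -1.229×10⁷ J/kg, so a = −μ/(2ε) = 1.621×10⁷ m.
The apsides satisfy r_p + r_a = 2a, so the apogee radius is 2a − r_p = 2.489×10⁷ m = 24887 km.
Apogee altitude = 24887 − 6371 = 18516 km.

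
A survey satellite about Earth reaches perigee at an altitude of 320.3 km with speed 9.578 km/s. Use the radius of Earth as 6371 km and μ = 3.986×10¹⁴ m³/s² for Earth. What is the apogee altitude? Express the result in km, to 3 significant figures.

apogee altitude ≈ 16000 km

r_p = 6371 + 320.3 = 6691.3 km = 6.691×10⁶ m.
Specific energy ε = v²/2 − μ/r = -1.370×10⁷ J/kg, so a = −μ/(2ε) = 1.455×10⁷ m.
The apsides satisfy r_p + r_a = 2a, so the apogee radius is 2a − r_p = 2.240×10⁷ m = 22402 km.
Apogee altitude = 22402 − 6371 = 16031 km.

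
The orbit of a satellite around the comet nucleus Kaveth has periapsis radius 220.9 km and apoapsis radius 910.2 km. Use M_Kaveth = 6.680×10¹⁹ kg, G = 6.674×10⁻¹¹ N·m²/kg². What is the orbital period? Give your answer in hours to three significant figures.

T ≈ 11.1 hours

μ = GM = 6.674×10⁻¹¹ × 6.680×10¹⁹ = 4.458×10⁹ m³/s².
Semi-major axis a = (r_p + r_a)/2 = (220.90 + 910.20)/2 = 565.55 km = 5.656×10⁵ m.
By Kepler's third law T = 2π√(a³/μ) = 2π × 6.370×10³ = 4.002×10⁴ s.
= 11.12 hours.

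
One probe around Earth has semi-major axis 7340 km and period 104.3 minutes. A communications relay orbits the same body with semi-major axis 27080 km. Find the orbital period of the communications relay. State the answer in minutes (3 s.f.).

T₂ ≈ 739 minutes

Kepler's third law: T² ∝ a³, so T₂ = T₁ (a₂/a₁)^(3/2).
a₂/a₁ = 3.689, (a₂/a₁)^(3/2) = 7.086.
T₂ = 104.3 × 7.086 = 739.1 minutes.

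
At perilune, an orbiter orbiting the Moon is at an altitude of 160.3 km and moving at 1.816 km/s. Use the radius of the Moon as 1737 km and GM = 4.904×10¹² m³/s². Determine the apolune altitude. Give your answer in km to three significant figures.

apolune altitude ≈ 1610 km

r_p = 1737 + 160.3 = 1897.3 km = 1.897×10⁶ m.
Specific energy ε = v²/2 − μ/r = -9.358×10⁵ J/kg, so a = −μ/(2ε) = 2.620×10⁶ m.
The apsides satisfy r_p + r_a = 2a, so the apolune radius is 2a − r_p = 3.343×10⁶ m = 3343.1 km.
Apolune altitude = 3343.1 − 1737 = 1606.1 km.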